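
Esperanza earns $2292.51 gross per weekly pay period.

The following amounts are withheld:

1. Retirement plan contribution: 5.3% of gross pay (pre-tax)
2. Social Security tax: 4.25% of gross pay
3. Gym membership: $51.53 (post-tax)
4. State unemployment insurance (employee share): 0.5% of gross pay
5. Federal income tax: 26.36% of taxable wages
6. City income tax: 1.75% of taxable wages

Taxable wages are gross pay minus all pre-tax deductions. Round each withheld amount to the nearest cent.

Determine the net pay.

$1400.32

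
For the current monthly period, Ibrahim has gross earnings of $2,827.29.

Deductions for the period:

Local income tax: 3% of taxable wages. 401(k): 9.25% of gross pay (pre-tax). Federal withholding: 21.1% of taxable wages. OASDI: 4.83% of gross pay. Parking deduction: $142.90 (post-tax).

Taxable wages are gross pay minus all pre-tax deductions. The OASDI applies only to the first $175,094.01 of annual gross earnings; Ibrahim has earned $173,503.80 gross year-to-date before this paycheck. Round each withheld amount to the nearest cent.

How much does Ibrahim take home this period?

$1,727.71

401(k): $2,827.29 × 0.0925 = $261.52
Taxable wages = $2,827.29 − $261.52 = $2,565.77
Local income tax: $2,565.77 × 0.03 = $76.97
Federal withholding: $2,565.77 × 0.211 = $541.38
OASDI: only $175,094.01 − $173,503.80 = $1,590.21 of this check is subject → $1,590.21 × 0.0483 = $76.81
Parking deduction: $142.90
Total deductions = $261.52 + $76.97 + $541.38 + $76.81 + $142.90 = $1,099.58
Net pay = $2,827.29 − $1,099.58 = $1,727.71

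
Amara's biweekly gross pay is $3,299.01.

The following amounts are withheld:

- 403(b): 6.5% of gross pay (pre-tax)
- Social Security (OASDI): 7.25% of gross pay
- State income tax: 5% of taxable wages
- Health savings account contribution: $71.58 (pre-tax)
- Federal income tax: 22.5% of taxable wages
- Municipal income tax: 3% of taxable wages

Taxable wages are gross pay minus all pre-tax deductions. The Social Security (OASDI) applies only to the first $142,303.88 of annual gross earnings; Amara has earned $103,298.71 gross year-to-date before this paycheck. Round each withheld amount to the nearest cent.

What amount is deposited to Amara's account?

$1,854.85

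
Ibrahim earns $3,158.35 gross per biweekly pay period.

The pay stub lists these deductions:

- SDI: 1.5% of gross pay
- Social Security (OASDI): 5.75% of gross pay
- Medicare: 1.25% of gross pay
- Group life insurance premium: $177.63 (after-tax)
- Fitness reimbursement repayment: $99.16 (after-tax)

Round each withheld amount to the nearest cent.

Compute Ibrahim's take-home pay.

Medicare: $3,158.35 × 0.0125 = $39.48
Social Security (OASDI): $3,158.35 × 0.0575 = $181.61
SDI: $3,158.35 × 0.015 = $47.38
Group life insurance premium: $177.63
Fitness reimbursement repayment: $99.16
Total deductions = $39.48 + $181.61 + $47.38 + $177.63 + $99.16 = $545.26
Net pay = $3,158.35 − $545.26 = $2,613.09

$2,613.09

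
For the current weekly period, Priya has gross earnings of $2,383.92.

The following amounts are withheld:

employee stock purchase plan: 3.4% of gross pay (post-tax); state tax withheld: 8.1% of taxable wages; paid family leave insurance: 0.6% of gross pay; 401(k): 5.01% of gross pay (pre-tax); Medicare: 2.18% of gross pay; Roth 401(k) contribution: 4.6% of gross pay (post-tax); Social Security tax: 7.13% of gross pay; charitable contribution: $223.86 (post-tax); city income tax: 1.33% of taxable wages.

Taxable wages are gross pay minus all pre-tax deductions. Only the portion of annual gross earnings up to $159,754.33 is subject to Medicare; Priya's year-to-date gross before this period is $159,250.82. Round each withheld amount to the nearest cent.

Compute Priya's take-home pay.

$1,441.13

401(k): $2,383.92 × 0.0501 = $119.43
Taxable wages = $2,383.92 − $119.43 = $2,264.49
State tax withheld: $2,264.49 × 0.081 = $183.42
City income tax: $2,264.49 × 0.0133 = $30.12
Social Security tax: $2,383.92 × 0.0713 = $169.97
Paid family leave insurance: $2,383.92 × 0.006 = $14.30
Medicare: only $159,754.33 − $159,250.82 = $503.51 of this check is subject → $503.51 × 0.0218 = $10.98
Roth 401(k) contribution: $2,383.92 × 0.046 = $109.66
Employee stock purchase plan: $2,383.92 × 0.034 = $81.05
Charitable contribution: $223.86
Total deductions = $119.43 + $183.42 + $30.12 + $169.97 + $14.30 + $10.98 + $109.66 + $81.05 + $223.86 = $942.79
Net pay = $2,383.92 − $942.79 = $1,441.13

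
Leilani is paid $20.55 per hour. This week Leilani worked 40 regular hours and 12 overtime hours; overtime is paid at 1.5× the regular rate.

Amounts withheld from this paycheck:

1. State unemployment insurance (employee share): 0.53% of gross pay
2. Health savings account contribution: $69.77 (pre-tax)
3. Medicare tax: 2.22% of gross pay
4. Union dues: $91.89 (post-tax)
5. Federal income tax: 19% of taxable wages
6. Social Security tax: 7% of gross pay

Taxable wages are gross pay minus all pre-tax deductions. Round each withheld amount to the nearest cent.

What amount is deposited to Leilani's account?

$700.83

Regular pay: 40 × $20.55 = $822.00
Overtime pay: 12 × $20.55 × 1.5 = $369.90
Gross pay = $822.00 + $369.90 = $1,191.90
Health savings account contribution: $69.77
Taxable wages = $1,191.90 − $69.77 = $1,122.13
Federal income tax: $1,122.13 × 0.19 = $213.20
Medicare tax: $1,191.90 × 0.0222 = $26.46
State unemployment insurance (employee share): $1,191.90 × 0.0053 = $6.32
Social Security tax: $1,191.90 × 0.07 = $83.43
Union dues: $91.89
Total deductions = $69.77 + $213.20 + $26.46 + $6.32 + $83.43 + $91.89 = $491.07
Net pay = $1,191.90 − $491.07 = $700.83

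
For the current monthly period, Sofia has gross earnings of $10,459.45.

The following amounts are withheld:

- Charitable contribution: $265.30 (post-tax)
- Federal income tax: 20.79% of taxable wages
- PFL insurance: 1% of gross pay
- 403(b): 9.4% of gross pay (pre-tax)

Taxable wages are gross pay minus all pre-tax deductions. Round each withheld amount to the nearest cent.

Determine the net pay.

403(b): $10,459.45 × 0.094 = $983.19
Taxable wages = $10,459.45 − $983.19 = $9,476.26
Federal income tax: $9,476.26 × 0.2079 = $1,970.11
PFL insurance: $10,459.45 × 0.01 = $104.59
Charitable contribution: $265.30
Total deductions = $983.19 + $1,970.11 + $104.59 + $265.30 = $3,323.19
Net pay = $10,459.45 − $3,323.19 = $7,136.26

$7,136.26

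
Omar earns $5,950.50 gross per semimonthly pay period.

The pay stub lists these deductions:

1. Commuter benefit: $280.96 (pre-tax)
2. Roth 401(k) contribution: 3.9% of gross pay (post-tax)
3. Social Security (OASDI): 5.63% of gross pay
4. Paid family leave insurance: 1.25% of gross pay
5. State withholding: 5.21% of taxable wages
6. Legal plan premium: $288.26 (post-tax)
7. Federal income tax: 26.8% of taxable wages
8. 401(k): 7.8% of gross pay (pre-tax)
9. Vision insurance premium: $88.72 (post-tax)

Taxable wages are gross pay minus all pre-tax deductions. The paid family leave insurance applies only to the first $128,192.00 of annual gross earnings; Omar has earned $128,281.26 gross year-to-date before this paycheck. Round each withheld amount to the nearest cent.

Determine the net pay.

$2,595.09

Commuter benefit: $280.96
401(k): $5,950.50 × 0.078 = $464.14
Pre-tax total = $280.96 + $464.14 = $745.10
Taxable wages = $5,950.50 − $745.10 = $5,205.40
Federal income tax: $5,205.40 × 0.268 = $1,395.05
State withholding: $5,205.40 × 0.0521 = $271.20
Social Security (OASDI): $5,950.50 × 0.0563 = $335.01
Paid family leave insurance: annual cap $128,192.00 already reached (YTD $128,281.26), so $0.00
Legal plan premium: $288.26
Vision insurance premium: $88.72
Roth 401(k) contribution: $5,950.50 × 0.039 = $232.07
Total deductions = $280.96 + $464.14 + $1,395.05 + $271.20 + $335.01 + $0.00 + $288.26 + $88.72 + $232.07 = $3,355.41
Net pay = $5,950.50 − $3,355.41 = $2,595.09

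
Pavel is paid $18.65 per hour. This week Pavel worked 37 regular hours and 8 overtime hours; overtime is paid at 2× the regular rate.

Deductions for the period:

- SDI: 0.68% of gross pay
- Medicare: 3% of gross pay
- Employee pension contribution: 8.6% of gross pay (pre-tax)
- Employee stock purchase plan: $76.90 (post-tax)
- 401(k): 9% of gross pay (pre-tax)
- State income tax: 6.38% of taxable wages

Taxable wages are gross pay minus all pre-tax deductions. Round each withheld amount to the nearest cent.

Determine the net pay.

$649.25

Regular pay: 37 × $18.65 = $690.05
Overtime pay: 8 × $18.65 × 2 = $298.40
Gross pay = $690.05 + $298.40 = $988.45
401(k): $988.45 × 0.09 = $88.96
Employee pension contribution: $988.45 × 0.086 = $85.01
Pre-tax total = $88.96 + $85.01 = $173.97
Taxable wages = $988.45 − $173.97 = $814.48
State income tax: $814.48 × 0.0638 = $51.96
Medicare: $988.45 × 0.03 = $29.65
SDI: $988.45 × 0.0068 = $6.72
Employee stock purchase plan: $76.90
Total deductions = $88.96 + $85.01 + $51.96 + $29.65 + $6.72 + $76.90 = $339.20
Net pay = $988.45 − $339.20 = $649.25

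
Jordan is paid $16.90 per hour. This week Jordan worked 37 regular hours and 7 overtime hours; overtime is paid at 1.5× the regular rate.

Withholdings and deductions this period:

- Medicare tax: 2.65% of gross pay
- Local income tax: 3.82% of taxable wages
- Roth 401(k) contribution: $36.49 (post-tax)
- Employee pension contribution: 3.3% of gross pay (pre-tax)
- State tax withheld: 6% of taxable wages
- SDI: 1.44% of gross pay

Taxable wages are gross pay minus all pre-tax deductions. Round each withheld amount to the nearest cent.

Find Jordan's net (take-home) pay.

Regular pay: 37 × $16.90 = $625.30
Overtime pay: 7 × $16.90 × 1.5 = $177.45
Gross pay = $625.30 + $177.45 = $802.75
Employee pension contribution: $802.75 × 0.033 = $26.49
Taxable wages = $802.75 − $26.49 = $776.26
State tax withheld: $776.26 × 0.06 = $46.58
Local income tax: $776.26 × 0.0382 = $29.65
SDI: $802.75 × 0.0144 = $11.56
Medicare tax: $802.75 × 0.0265 = $21.27
Roth 401(k) contribution: $36.49
Total deductions = $26.49 + $46.58 + $29.65 + $11.56 + $21.27 + $36.49 = $172.04
Net pay = $802.75 − $172.04 = $630.71

$630.71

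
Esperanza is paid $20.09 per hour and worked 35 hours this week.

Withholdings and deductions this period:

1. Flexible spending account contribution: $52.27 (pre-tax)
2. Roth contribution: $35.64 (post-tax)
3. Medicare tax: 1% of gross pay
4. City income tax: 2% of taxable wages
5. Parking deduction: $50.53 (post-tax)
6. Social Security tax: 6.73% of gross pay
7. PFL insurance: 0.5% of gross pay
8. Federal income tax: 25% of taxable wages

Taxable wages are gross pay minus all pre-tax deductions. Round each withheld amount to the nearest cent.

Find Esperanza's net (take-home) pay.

$331.10

Gross pay: 35 × $20.09 = $703.15
Flexible spending account contribution: $52.27
Taxable wages = $703.15 − $52.27 = $650.88
City income tax: $650.88 × 0.02 = $13.02
Federal income tax: $650.88 × 0.25 = $162.72
Social Security tax: $703.15 × 0.0673 = $47.32
Medicare tax: $703.15 × 0.01 = $7.03
PFL insurance: $703.15 × 0.005 = $3.52
Roth contribution: $35.64
Parking deduction: $50.53
Total deductions = $52.27 + $13.02 + $162.72 + $47.32 + $7.03 + $3.52 + $35.64 + $50.53 = $372.05
Net pay = $703.15 − $372.05 = $331.10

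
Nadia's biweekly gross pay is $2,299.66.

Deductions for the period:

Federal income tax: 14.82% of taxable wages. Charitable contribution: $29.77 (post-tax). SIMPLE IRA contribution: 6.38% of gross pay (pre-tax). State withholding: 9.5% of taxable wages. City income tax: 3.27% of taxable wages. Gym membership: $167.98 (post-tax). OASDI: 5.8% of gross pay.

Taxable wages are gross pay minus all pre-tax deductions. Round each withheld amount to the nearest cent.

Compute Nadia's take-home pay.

SIMPLE IRA contribution: $2,299.66 × 0.0638 = $146.72
Taxable wages = $2,299.66 − $146.72 = $2,152.94
Federal income tax: $2,152.94 × 0.1482 = $319.07
City income tax: $2,152.94 × 0.0327 = $70.40
State withholding: $2,152.94 × 0.095 = $204.53
OASDI: $2,299.66 × 0.058 = $133.38
Charitable contribution: $29.77
Gym membership: $167.98
Total deductions = $146.72 + $319.07 + $70.40 + $204.53 + $133.38 + $29.77 + $167.98 = $1,071.85
Net pay = $2,299.66 − $1,071.85 = $1,227.81

$1,227.81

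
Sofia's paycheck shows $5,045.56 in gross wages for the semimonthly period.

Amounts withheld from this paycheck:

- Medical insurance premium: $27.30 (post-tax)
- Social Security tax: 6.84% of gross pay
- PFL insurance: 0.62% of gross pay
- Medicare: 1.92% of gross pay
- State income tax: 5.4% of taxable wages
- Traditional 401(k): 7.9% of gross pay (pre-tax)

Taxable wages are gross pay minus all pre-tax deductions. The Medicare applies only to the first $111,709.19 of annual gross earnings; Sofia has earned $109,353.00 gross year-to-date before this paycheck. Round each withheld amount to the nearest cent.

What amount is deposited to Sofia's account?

Traditional 401(k): $5,045.56 × 0.079 = $398.60
Taxable wages = $5,045.56 − $398.60 = $4,646.96
State income tax: $4,646.96 × 0.054 = $250.94
PFL insurance: $5,045.56 × 0.0062 = $31.28
Social Security tax: $5,045.56 × 0.0684 = $345.12
Medicare: only $111,709.19 − $109,353.00 = $2,356.19 of this check is subject → $2,356.19 × 0.0192 = $45.24
Medical insurance premium: $27.30
Total deductions = $398.60 + $250.94 + $31.28 + $345.12 + $45.24 + $27.30 = $1,098.48
Net pay = $5,045.56 − $1,098.48 = $3,947.08

$3,947.08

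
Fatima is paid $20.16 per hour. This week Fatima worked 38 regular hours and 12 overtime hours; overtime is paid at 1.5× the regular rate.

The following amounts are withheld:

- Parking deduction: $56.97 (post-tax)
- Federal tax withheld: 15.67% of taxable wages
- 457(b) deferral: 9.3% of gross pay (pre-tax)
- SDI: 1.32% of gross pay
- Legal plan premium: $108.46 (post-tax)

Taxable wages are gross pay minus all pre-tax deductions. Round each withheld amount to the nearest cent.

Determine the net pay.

$683.18

Regular pay: 38 × $20.16 = $766.08
Overtime pay: 12 × $20.16 × 1.5 = $362.88
Gross pay = $766.08 + $362.88 = $1,128.96
457(b) deferral: $1,128.96 × 0.093 = $104.99
Taxable wages = $1,128.96 − $104.99 = $1,023.97
Federal tax withheld: $1,023.97 × 0.1567 = $160.46
SDI: $1,128.96 × 0.0132 = $14.90
Legal plan premium: $108.46
Parking deduction: $56.97
Total deductions = $104.99 + $160.46 + $14.90 + $108.46 + $56.97 = $445.78
Net pay = $1,128.96 − $445.78 = $683.18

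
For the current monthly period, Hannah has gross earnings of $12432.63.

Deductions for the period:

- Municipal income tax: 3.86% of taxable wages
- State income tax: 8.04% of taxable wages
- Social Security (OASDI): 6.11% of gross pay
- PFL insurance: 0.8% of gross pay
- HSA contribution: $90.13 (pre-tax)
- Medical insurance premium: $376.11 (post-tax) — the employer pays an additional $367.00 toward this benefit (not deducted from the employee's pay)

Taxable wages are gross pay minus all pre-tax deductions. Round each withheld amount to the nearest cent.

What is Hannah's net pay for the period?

$9638.54

HSA contribution: $90.13
Taxable wages = $12432.63 − $90.13 = $12342.50
Municipal income tax: $12342.50 × 0.0386 = $476.42
State income tax: $12342.50 × 0.0804 = $992.34
PFL insurance: $12432.63 × 0.008 = $99.46
Social Security (OASDI): $12432.63 × 0.0611 = $759.63
Medical insurance premium: $376.11
(Employer's $367.00 toward medical insurance premium is not withheld from the employee.)
Total deductions = $90.13 + $476.42 + $992.34 + $99.46 + $759.63 + $376.11 = $2794.09
Net pay = $12432.63 − $2794.09 = $9638.54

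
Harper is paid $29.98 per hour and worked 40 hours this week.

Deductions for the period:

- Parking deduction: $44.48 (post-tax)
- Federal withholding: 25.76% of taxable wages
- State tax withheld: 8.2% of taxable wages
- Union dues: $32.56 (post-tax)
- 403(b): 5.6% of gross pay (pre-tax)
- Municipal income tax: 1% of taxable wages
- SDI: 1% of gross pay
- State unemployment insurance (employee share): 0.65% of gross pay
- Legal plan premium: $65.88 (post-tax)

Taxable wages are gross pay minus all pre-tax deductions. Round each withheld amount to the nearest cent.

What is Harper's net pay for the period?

Gross pay: 40 × $29.98 = $1,199.20
403(b): $1,199.20 × 0.056 = $67.16
Taxable wages = $1,199.20 − $67.16 = $1,132.04
Municipal income tax: $1,132.04 × 0.01 = $11.32
State tax withheld: $1,132.04 × 0.082 = $92.83
Federal withholding: $1,132.04 × 0.2576 = $291.61
SDI: $1,199.20 × 0.01 = $11.99
State unemployment insurance (employee share): $1,199.20 × 0.0065 = $7.79
Parking deduction: $44.48
Legal plan premium: $65.88
Union dues: $32.56
Total deductions = $67.16 + $11.32 + $92.83 + $291.61 + $11.99 + $7.79 + $44.48 + $65.88 + $32.56 = $625.62
Net pay = $1,199.20 − $625.62 = $573.58

$573.58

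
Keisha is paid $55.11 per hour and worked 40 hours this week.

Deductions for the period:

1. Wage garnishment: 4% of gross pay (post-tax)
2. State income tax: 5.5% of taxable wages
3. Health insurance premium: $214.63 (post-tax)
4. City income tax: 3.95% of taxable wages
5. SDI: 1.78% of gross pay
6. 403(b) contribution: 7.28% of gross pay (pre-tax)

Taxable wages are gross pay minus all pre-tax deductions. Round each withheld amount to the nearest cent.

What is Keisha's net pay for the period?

$1508.72

Gross pay: 40 × $55.11 = $2204.40
403(b) contribution: $2204.40 × 0.0728 = $160.48
Taxable wages = $2204.40 − $160.48 = $2043.92
City income tax: $2043.92 × 0.0395 = $80.73
State income tax: $2043.92 × 0.055 = $112.42
SDI: $2204.40 × 0.0178 = $39.24
Wage garnishment: $2204.40 × 0.04 = $88.18
Health insurance premium: $214.63
Total deductions = $160.48 + $80.73 + $112.42 + $39.24 + $88.18 + $214.63 = $695.68
Net pay = $2204.40 − $695.68 = $1508.72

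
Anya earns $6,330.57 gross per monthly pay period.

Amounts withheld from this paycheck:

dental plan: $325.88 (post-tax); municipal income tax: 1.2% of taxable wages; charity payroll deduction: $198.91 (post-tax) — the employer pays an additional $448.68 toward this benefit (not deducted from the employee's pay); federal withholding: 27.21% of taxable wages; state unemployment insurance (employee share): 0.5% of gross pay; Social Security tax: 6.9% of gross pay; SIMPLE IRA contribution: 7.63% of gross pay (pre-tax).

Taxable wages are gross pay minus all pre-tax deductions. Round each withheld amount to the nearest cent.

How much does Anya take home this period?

$3,193.01

SIMPLE IRA contribution: $6,330.57 × 0.0763 = $483.02
Taxable wages = $6,330.57 − $483.02 = $5,847.55
Municipal income tax: $5,847.55 × 0.012 = $70.17
Federal withholding: $5,847.55 × 0.2721 = $1,591.12
Social Security tax: $6,330.57 × 0.069 = $436.81
State unemployment insurance (employee share): $6,330.57 × 0.005 = $31.65
Charity payroll deduction: $198.91
Dental plan: $325.88
(Employer's $448.68 toward charity payroll deduction is not withheld from the employee.)
Total deductions = $483.02 + $70.17 + $1,591.12 + $436.81 + $31.65 + $198.91 + $325.88 = $3,137.56
Net pay = $6,330.57 − $3,137.56 = $3,193.01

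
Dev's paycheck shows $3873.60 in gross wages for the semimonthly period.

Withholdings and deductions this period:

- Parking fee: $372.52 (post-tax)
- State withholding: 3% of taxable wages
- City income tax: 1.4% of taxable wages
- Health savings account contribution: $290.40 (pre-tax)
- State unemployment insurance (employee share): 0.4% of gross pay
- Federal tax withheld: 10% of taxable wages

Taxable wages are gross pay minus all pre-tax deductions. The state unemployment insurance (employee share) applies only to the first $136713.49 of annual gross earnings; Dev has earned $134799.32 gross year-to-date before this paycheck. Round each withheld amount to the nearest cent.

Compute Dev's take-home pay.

$2687.04

Health savings account contribution: $290.40
Taxable wages = $3873.60 − $290.40 = $3583.20
City income tax: $3583.20 × 0.014 = $50.16
State withholding: $3583.20 × 0.03 = $107.50
Federal tax withheld: $3583.20 × 0.1 = $358.32
State unemployment insurance (employee share): only $136713.49 − $134799.32 = $1914.17 of this check is subject → $1914.17 × 0.004 = $7.66
Parking fee: $372.52
Total deductions = $290.40 + $50.16 + $107.50 + $358.32 + $7.66 + $372.52 = $1186.56
Net pay = $3873.60 − $1186.56 = $2687.04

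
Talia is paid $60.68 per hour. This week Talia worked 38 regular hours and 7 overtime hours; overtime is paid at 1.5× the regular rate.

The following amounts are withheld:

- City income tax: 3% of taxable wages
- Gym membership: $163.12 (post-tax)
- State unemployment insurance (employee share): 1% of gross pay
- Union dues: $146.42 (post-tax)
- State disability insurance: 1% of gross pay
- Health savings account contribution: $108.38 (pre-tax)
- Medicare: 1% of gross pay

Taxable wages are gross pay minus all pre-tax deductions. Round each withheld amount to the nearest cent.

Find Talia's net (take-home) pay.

$2,351.73

Regular pay: 38 × $60.68 = $2,305.84
Overtime pay: 7 × $60.68 × 1.5 = $637.14
Gross pay = $2,305.84 + $637.14 = $2,942.98
Health savings account contribution: $108.38
Taxable wages = $2,942.98 − $108.38 = $2,834.60
City income tax: $2,834.60 × 0.03 = $85.04
State unemployment insurance (employee share): $2,942.98 × 0.01 = $29.43
Medicare: $2,942.98 × 0.01 = $29.43
State disability insurance: $2,942.98 × 0.01 = $29.43
Union dues: $146.42
Gym membership: $163.12
Total deductions = $108.38 + $85.04 + $29.43 + $29.43 + $29.43 + $146.42 + $163.12 = $591.25
Net pay = $2,942.98 − $591.25 = $2,351.73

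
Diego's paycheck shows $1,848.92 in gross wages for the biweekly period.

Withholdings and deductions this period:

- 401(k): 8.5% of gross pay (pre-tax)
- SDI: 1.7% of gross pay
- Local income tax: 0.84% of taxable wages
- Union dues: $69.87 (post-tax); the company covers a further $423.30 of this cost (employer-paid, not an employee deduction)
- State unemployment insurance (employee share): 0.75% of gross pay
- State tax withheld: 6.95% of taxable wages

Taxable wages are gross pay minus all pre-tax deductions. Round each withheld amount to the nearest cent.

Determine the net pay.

$1,444.80

401(k): $1,848.92 × 0.085 = $157.16
Taxable wages = $1,848.92 − $157.16 = $1,691.76
Local income tax: $1,691.76 × 0.0084 = $14.21
State tax withheld: $1,691.76 × 0.0695 = $117.58
SDI: $1,848.92 × 0.017 = $31.43
State unemployment insurance (employee share): $1,848.92 × 0.0075 = $13.87
Union dues: $69.87
(Employer's $423.30 toward union dues is not withheld from the employee.)
Total deductions = $157.16 + $14.21 + $117.58 + $31.43 + $13.87 + $69.87 = $404.12
Net pay = $1,848.92 − $404.12 = $1,444.80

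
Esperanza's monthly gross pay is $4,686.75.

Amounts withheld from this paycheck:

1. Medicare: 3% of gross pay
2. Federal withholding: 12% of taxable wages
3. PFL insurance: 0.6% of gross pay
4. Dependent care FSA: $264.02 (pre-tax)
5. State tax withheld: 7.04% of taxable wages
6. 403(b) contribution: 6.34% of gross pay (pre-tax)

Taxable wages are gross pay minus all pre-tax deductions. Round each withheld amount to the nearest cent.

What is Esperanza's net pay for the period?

Dependent care FSA: $264.02
403(b) contribution: $4,686.75 × 0.0634 = $297.14
Pre-tax total = $264.02 + $297.14 = $561.16
Taxable wages = $4,686.75 − $561.16 = $4,125.59
State tax withheld: $4,125.59 × 0.0704 = $290.44
Federal withholding: $4,125.59 × 0.12 = $495.07
Medicare: $4,686.75 × 0.03 = $140.60
PFL insurance: $4,686.75 × 0.006 = $28.12
Total deductions = $264.02 + $297.14 + $290.44 + $495.07 + $140.60 + $28.12 = $1,515.39
Net pay = $4,686.75 − $1,515.39 = $3,171.36

$3,171.36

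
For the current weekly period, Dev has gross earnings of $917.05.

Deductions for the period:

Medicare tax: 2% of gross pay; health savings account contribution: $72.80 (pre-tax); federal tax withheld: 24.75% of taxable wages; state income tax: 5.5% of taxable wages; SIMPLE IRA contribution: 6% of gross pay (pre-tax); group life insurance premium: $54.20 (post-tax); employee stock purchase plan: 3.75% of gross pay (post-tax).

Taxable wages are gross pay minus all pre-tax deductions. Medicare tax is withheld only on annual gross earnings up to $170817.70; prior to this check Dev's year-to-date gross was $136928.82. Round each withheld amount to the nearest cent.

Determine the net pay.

Health savings account contribution: $72.80
SIMPLE IRA contribution: $917.05 × 0.06 = $55.02
Pre-tax total = $72.80 + $55.02 = $127.82
Taxable wages = $917.05 − $127.82 = $789.23
State income tax: $789.23 × 0.055 = $43.41
Federal tax withheld: $789.23 × 0.2475 = $195.33
Medicare tax: cap not yet reached, full $917.05 is subject → $917.05 × 0.02 = $18.34
Group life insurance premium: $54.20
Employee stock purchase plan: $917.05 × 0.0375 = $34.39
Total deductions = $72.80 + $55.02 + $43.41 + $195.33 + $18.34 + $54.20 + $34.39 = $473.49
Net pay = $917.05 − $473.49 = $443.56

$443.56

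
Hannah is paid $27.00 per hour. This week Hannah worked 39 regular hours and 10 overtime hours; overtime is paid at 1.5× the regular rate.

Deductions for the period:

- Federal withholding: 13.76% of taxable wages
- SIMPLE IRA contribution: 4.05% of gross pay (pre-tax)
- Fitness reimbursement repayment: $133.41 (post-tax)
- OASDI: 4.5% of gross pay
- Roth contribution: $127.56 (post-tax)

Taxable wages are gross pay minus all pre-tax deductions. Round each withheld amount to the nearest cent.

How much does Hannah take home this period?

$879.87

Regular pay: 39 × $27.00 = $1,053.00
Overtime pay: 10 × $27.00 × 1.5 = $405.00
Gross pay = $1,053.00 + $405.00 = $1,458.00
SIMPLE IRA contribution: $1,458.00 × 0.0405 = $59.05
Taxable wages = $1,458.00 − $59.05 = $1,398.95
Federal withholding: $1,398.95 × 0.1376 = $192.50
OASDI: $1,458.00 × 0.045 = $65.61
Roth contribution: $127.56
Fitness reimbursement repayment: $133.41
Total deductions = $59.05 + $192.50 + $65.61 + $127.56 + $133.41 = $578.13
Net pay = $1,458.00 − $578.13 = $879.87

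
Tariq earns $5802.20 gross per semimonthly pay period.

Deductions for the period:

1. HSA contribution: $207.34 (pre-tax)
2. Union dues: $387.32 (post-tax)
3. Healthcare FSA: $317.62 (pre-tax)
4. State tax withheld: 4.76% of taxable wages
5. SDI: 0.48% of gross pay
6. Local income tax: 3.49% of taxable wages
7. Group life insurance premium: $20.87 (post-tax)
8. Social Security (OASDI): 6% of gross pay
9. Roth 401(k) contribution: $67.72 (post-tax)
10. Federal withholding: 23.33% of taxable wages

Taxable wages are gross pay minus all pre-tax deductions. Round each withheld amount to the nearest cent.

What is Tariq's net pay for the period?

$2758.79

HSA contribution: $207.34
Healthcare FSA: $317.62
Pre-tax total = $207.34 + $317.62 = $524.96
Taxable wages = $5802.20 − $524.96 = $5277.24
Federal withholding: $5277.24 × 0.2333 = $1231.18
State tax withheld: $5277.24 × 0.0476 = $251.20
Local income tax: $5277.24 × 0.0349 = $184.18
SDI: $5802.20 × 0.0048 = $27.85
Social Security (OASDI): $5802.20 × 0.06 = $348.13
Union dues: $387.32
Roth 401(k) contribution: $67.72
Group life insurance premium: $20.87
Total deductions = $207.34 + $317.62 + $1231.18 + $251.20 + $184.18 + $27.85 + $348.13 + $387.32 + $67.72 + $20.87 = $3043.41
Net pay = $5802.20 − $3043.41 = $2758.79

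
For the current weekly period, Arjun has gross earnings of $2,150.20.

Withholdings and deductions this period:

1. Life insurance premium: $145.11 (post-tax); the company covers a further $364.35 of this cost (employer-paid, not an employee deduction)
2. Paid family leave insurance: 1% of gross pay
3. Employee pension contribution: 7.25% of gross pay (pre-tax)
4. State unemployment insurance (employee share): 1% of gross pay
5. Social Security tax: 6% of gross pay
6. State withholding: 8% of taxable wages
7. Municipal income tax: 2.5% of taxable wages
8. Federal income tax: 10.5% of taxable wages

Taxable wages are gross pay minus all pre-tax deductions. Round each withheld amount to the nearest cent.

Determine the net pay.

$1,258.39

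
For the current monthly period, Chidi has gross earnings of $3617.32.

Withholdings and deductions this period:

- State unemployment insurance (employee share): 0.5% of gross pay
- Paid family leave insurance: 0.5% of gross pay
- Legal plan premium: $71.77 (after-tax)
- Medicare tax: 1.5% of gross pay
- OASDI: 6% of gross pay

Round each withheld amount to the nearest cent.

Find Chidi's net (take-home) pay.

$3238.07

OASDI: $3617.32 × 0.06 = $217.04
State unemployment insurance (employee share): $3617.32 × 0.005 = $18.09
Medicare tax: $3617.32 × 0.015 = $54.26
Paid family leave insurance: $3617.32 × 0.005 = $18.09
Legal plan premium: $71.77
Total deductions = $217.04 + $18.09 + $54.26 + $18.09 + $71.77 = $379.25
Net pay = $3617.32 − $379.25 = $3238.07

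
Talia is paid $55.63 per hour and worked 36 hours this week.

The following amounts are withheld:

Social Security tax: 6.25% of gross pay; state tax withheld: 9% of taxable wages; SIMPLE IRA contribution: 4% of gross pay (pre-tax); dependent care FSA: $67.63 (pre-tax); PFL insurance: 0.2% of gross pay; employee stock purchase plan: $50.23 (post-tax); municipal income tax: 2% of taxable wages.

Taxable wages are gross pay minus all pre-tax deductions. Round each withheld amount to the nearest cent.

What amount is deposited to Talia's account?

Gross pay: 36 × $55.63 = $2,002.68
SIMPLE IRA contribution: $2,002.68 × 0.04 = $80.11
Dependent care FSA: $67.63
Pre-tax total = $80.11 + $67.63 = $147.74
Taxable wages = $2,002.68 − $147.74 = $1,854.94
Municipal income tax: $1,854.94 × 0.02 = $37.10
State tax withheld: $1,854.94 × 0.09 = $166.94
Social Security tax: $2,002.68 × 0.0625 = $125.17
PFL insurance: $2,002.68 × 0.002 = $4.01
Employee stock purchase plan: $50.23
Total deductions = $80.11 + $67.63 + $37.10 + $166.94 + $125.17 + $4.01 + $50.23 = $531.19
Net pay = $2,002.68 − $531.19 = $1,471.49

$1,471.49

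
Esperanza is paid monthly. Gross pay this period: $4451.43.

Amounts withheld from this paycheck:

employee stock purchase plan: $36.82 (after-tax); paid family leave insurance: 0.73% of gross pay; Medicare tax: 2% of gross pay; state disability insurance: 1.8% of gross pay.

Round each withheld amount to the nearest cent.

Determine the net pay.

$4212.95

State disability insurance: $4451.43 × 0.018 = $80.13
Paid family leave insurance: $4451.43 × 0.0073 = $32.50
Medicare tax: $4451.43 × 0.02 = $89.03
Employee stock purchase plan: $36.82
Total deductions = $80.13 + $32.50 + $89.03 + $36.82 = $238.48
Net pay = $4451.43 − $238.48 = $4212.95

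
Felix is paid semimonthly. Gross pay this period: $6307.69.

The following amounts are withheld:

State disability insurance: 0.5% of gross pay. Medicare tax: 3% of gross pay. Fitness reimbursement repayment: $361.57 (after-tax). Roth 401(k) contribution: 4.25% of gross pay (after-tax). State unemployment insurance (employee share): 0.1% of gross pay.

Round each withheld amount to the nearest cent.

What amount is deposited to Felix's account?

$5450.96

State unemployment insurance (employee share): $6307.69 × 0.001 = $6.31
Medicare tax: $6307.69 × 0.03 = $189.23
State disability insurance: $6307.69 × 0.005 = $31.54
Roth 401(k) contribution: $6307.69 × 0.0425 = $268.08
Fitness reimbursement repayment: $361.57
Total deductions = $6.31 + $189.23 + $31.54 + $268.08 + $361.57 = $856.73
Net pay = $6307.69 − $856.73 = $5450.96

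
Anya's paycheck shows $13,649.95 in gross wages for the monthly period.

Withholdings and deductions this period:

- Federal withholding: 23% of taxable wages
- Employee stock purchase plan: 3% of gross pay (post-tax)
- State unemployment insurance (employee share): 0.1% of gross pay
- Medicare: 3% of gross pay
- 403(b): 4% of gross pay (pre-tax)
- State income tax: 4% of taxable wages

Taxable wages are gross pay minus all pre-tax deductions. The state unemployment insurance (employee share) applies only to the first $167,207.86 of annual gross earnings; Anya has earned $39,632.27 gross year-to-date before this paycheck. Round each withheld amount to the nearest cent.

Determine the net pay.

$8,733.23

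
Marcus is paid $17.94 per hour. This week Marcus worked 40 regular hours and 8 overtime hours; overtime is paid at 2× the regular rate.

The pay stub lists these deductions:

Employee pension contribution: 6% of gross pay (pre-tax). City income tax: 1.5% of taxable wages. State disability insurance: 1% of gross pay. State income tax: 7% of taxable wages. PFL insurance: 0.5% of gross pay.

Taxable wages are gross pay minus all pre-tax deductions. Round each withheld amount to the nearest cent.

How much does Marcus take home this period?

$849.01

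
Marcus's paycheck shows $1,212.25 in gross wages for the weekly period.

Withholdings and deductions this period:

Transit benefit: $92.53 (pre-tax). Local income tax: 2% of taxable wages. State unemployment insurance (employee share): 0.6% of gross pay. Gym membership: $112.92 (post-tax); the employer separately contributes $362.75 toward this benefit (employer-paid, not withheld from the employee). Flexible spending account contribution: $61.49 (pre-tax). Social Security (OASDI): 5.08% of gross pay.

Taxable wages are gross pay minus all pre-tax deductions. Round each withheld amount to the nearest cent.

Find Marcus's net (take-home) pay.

$855.30

Transit benefit: $92.53
Flexible spending account contribution: $61.49
Pre-tax total = $92.53 + $61.49 = $154.02
Taxable wages = $1,212.25 − $154.02 = $1,058.23
Local income tax: $1,058.23 × 0.02 = $21.16
State unemployment insurance (employee share): $1,212.25 × 0.006 = $7.27
Social Security (OASDI): $1,212.25 × 0.0508 = $61.58
Gym membership: $112.92
(Employer's $362.75 toward gym membership is not withheld from the employee.)
Total deductions = $92.53 + $61.49 + $21.16 + $7.27 + $61.58 + $112.92 = $356.95
Net pay = $1,212.25 − $356.95 = $855.30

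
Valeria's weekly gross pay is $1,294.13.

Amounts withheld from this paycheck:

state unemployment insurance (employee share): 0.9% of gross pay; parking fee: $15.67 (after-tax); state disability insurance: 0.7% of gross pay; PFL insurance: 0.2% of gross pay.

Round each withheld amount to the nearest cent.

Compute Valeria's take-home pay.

$1,255.16

State disability insurance: $1,294.13 × 0.007 = $9.06
PFL insurance: $1,294.13 × 0.002 = $2.59
State unemployment insurance (employee share): $1,294.13 × 0.009 = $11.65
Parking fee: $15.67
Total deductions = $9.06 + $2.59 + $11.65 + $15.67 = $38.97
Net pay = $1,294.13 − $38.97 = $1,255.16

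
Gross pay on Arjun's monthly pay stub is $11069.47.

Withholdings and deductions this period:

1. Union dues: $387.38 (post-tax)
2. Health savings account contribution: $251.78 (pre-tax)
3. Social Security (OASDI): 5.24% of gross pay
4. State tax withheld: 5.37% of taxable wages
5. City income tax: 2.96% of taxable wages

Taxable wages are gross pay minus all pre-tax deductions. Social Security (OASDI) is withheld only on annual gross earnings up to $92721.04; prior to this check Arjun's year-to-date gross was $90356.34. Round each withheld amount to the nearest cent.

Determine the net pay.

Health savings account contribution: $251.78
Taxable wages = $11069.47 − $251.78 = $10817.69
City income tax: $10817.69 × 0.0296 = $320.20
State tax withheld: $10817.69 × 0.0537 = $580.91
Social Security (OASDI): only $92721.04 − $90356.34 = $2364.70 of this check is subject → $2364.70 × 0.0524 = $123.91
Union dues: $387.38
Total deductions = $251.78 + $320.20 + $580.91 + $123.91 + $387.38 = $1664.18
Net pay = $11069.47 − $1664.18 = $9405.29

$9405.29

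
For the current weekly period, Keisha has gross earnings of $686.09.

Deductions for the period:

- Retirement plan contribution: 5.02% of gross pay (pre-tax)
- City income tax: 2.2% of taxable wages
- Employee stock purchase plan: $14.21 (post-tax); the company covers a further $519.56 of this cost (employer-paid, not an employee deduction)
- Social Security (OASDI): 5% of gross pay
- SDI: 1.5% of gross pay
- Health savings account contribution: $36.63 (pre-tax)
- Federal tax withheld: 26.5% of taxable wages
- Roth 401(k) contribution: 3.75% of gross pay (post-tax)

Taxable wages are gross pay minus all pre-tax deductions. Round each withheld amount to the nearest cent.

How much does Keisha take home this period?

Health savings account contribution: $36.63
Retirement plan contribution: $686.09 × 0.0502 = $34.44
Pre-tax total = $36.63 + $34.44 = $71.07
Taxable wages = $686.09 − $71.07 = $615.02
City income tax: $615.02 × 0.022 = $13.53
Federal tax withheld: $615.02 × 0.265 = $162.98
SDI: $686.09 × 0.015 = $10.29
Social Security (OASDI): $686.09 × 0.05 = $34.30
Roth 401(k) contribution: $686.09 × 0.0375 = $25.73
Employee stock purchase plan: $14.21
(Employer's $519.56 toward employee stock purchase plan is not withheld from the employee.)
Total deductions = $36.63 + $34.44 + $13.53 + $162.98 + $10.29 + $34.30 + $25.73 + $14.21 = $332.11
Net pay = $686.09 − $332.11 = $353.98

$353.98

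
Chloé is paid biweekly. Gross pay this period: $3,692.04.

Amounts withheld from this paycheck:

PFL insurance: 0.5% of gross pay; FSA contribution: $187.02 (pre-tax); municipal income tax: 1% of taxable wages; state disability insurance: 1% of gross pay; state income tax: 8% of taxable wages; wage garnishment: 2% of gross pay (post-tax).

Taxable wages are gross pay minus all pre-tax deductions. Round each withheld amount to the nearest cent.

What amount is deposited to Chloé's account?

FSA contribution: $187.02
Taxable wages = $3,692.04 − $187.02 = $3,505.02
State income tax: $3,505.02 × 0.08 = $280.40
Municipal income tax: $3,505.02 × 0.01 = $35.05
PFL insurance: $3,692.04 × 0.005 = $18.46
State disability insurance: $3,692.04 × 0.01 = $36.92
Wage garnishment: $3,692.04 × 0.02 = $73.84
Total deductions = $187.02 + $280.40 + $35.05 + $18.46 + $36.92 + $73.84 = $631.69
Net pay = $3,692.04 − $631.69 = $3,060.35

$3,060.35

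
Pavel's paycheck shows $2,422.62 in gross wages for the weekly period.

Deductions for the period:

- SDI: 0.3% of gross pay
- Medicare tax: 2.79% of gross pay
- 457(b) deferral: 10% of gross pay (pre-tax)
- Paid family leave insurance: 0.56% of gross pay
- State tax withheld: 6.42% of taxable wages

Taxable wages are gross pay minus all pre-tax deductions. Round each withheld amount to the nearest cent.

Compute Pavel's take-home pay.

$1,951.95

457(b) deferral: $2,422.62 × 0.1 = $242.26
Taxable wages = $2,422.62 − $242.26 = $2,180.36
State tax withheld: $2,180.36 × 0.0642 = $139.98
Medicare tax: $2,422.62 × 0.0279 = $67.59
SDI: $2,422.62 × 0.003 = $7.27
Paid family leave insurance: $2,422.62 × 0.0056 = $13.57
Total deductions = $242.26 + $139.98 + $67.59 + $7.27 + $13.57 = $470.67
Net pay = $2,422.62 − $470.67 = $1,951.95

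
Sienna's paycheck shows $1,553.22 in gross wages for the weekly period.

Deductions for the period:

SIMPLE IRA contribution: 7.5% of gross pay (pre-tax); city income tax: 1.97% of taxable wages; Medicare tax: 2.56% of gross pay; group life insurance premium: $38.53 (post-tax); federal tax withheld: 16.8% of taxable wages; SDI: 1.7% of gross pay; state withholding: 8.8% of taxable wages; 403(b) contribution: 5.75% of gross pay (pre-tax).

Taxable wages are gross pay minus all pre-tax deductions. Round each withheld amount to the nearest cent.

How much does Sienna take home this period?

$871.25

403(b) contribution: $1,553.22 × 0.0575 = $89.31
SIMPLE IRA contribution: $1,553.22 × 0.075 = $116.49
Pre-tax total = $89.31 + $116.49 = $205.80
Taxable wages = $1,553.22 − $205.80 = $1,347.42
City income tax: $1,347.42 × 0.0197 = $26.54
State withholding: $1,347.42 × 0.088 = $118.57
Federal tax withheld: $1,347.42 × 0.168 = $226.37
SDI: $1,553.22 × 0.017 = $26.40
Medicare tax: $1,553.22 × 0.0256 = $39.76
Group life insurance premium: $38.53
Total deductions = $89.31 + $116.49 + $26.54 + $118.57 + $226.37 + $26.40 + $39.76 + $38.53 = $681.97
Net pay = $1,553.22 − $681.97 = $871.25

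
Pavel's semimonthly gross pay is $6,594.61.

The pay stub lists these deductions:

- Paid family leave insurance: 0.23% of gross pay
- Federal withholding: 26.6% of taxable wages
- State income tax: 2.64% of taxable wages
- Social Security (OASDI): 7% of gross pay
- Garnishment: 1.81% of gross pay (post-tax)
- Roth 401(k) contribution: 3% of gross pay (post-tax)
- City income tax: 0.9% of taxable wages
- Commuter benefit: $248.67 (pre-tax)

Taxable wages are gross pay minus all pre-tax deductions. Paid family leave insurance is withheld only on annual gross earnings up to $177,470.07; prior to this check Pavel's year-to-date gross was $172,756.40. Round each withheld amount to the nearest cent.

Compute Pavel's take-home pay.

Commuter benefit: $248.67
Taxable wages = $6,594.61 − $248.67 = $6,345.94
State income tax: $6,345.94 × 0.0264 = $167.53
Federal withholding: $6,345.94 × 0.266 = $1,688.02
City income tax: $6,345.94 × 0.009 = $57.11
Paid family leave insurance: only $177,470.07 − $172,756.40 = $4,713.67 of this check is subject → $4,713.67 × 0.0023 = $10.84
Social Security (OASDI): $6,594.61 × 0.07 = $461.62
Roth 401(k) contribution: $6,594.61 × 0.03 = $197.84
Garnishment: $6,594.61 × 0.0181 = $119.36
Total deductions = $248.67 + $167.53 + $1,688.02 + $57.11 + $10.84 + $461.62 + $197.84 + $119.36 = $2,950.99
Net pay = $6,594.61 − $2,950.99 = $3,643.62

$3,643.62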